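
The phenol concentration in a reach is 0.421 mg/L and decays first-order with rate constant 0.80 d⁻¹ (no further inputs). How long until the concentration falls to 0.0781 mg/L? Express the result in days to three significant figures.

2.11 d

t = ln(C₀/C)/k = ln(0.421/0.0781)/0.80 = 1.685/0.80 = 2.106 d.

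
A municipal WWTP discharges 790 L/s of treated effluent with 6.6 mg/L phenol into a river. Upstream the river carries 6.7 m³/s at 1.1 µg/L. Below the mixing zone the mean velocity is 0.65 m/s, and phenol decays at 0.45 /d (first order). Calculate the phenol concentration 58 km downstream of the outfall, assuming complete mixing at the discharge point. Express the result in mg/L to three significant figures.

0.438 mg/L

790 L/s = 0.79 m³/s.
1.1 µg/L = 0.0011 mg/L.
After complete mixing, C₀ = (0.79·6.6 + 6.7·0.0011) / 7.49 = 0.6971 mg/L.
Travel time t = 5.8e+04 m / 0.65 m/s = 8.923e+04 s = 1.033 d.
C = 0.6971·exp(−0.45·1.033) = 0.6971·0.6283 = 0.438 mg/L.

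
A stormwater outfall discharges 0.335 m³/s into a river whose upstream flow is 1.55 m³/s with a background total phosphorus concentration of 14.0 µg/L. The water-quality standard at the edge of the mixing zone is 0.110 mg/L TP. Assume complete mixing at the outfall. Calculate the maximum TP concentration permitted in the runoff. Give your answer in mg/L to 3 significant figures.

0.554 mg/L

14.0 µg/L = 0.014 mg/L.
Mass balance: 0.11·1.885 = 0.335·Cₑ + 1.55·0.014.
Cₑ = (0.2074 − 0.0217) / 0.335 = 0.5542 mg/L.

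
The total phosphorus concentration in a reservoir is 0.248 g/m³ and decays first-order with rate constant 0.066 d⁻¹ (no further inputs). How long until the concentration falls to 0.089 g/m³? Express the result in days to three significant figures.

15.5 d

t = ln(C₀/C)/k = ln(0.248/0.089)/0.066 = 1.025/0.066 = 15.53 d.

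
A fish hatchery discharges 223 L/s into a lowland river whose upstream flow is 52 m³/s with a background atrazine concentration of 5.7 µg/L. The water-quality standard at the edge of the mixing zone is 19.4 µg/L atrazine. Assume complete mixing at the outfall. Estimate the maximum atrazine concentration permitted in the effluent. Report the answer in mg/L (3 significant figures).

3.21 mg/L

223 L/s = 0.223 m³/s.
5.7 µg/L = 0.0057 mg/L.
19.4 µg/L = 0.0194 mg/L.
Mass balance: 0.0194·52.22 = 0.223·Cₑ + 52·0.0057.
Cₑ = (1.013 − 0.2964) / 0.223 = 3.214 mg/L.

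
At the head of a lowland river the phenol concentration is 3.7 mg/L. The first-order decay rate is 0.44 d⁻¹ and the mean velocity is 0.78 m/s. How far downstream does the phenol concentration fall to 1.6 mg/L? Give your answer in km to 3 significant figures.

From C = C₀·e^(−kt), t = ln(C₀/C)/k = ln(3.7/1.6)/0.44 = 0.8383/0.44 = 1.905 d.
Distance = v·t = 0.78 m/s × 1.646e+05 s = 1.284e+05 m = 128.4 km.

128 km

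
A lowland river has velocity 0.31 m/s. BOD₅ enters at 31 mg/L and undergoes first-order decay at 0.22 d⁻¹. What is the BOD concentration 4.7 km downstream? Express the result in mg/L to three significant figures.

29.8 mg/L

Travel time t = 4.7 km / 0.31 m/s = 4700/0.31 = 1.516e+04 s = 0.1755 d.
First-order decay: C = 31·exp(−0.22·0.1755) = 31·0.9621 = 29.83 mg/L.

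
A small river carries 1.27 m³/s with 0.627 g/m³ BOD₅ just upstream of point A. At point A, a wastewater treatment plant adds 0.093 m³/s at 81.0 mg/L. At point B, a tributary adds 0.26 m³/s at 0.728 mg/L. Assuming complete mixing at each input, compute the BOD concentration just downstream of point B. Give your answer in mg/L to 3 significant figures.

5.25 mg/L

After input A: C = (1.27·0.627 + 0.093·81) / 1.363 = 6.111 mg/L.
After input B: C = (1.363·6.111 + 0.26·0.728) / 1.623 = 5.249 mg/L.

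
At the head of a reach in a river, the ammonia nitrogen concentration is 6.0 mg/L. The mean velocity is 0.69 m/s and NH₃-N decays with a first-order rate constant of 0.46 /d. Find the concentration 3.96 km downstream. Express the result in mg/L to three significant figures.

5.82 mg/L

Travel time t = 3.96 km / 0.69 m/s = 3960/0.69 = 5739 s = 0.06643 d.
First-order decay: C = 6.0·exp(−0.46·0.06643) = 6.0·0.9699 = 5.819 mg/L.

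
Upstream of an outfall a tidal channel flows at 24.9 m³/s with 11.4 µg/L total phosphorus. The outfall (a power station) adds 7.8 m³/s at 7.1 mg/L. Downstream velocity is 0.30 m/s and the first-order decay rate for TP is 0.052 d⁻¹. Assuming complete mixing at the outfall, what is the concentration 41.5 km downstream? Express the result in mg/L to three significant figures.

1.57 mg/L

11.4 µg/L = 0.0114 mg/L.
After complete mixing, C₀ = (7.8·7.1 + 24.9·0.0114) / 32.7 = 1.702 mg/L.
Travel time t = 4.15e+04 m / 0.30 m/s = 1.383e+05 s = 1.601 d.
C = 1.702·exp(−0.052·1.601) = 1.702·0.9201 = 1.566 mg/L.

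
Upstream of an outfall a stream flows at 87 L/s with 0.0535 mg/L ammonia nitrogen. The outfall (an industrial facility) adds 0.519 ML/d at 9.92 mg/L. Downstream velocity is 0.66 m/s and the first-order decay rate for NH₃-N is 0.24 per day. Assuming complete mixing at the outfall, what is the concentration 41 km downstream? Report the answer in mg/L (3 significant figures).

0.519 ML/d = 0.006007 m³/s.
87 L/s = 0.087 m³/s.
After complete mixing, C₀ = (0.006007·9.92 + 0.087·0.0535) / 0.09301 = 0.6907 mg/L.
Travel time t = 4.1e+04 m / 0.66 m/s = 6.212e+04 s = 0.719 d.
C = 0.6907·exp(−0.24·0.719) = 0.6907·0.8415 = 0.5813 mg/L.

0.581 mg/L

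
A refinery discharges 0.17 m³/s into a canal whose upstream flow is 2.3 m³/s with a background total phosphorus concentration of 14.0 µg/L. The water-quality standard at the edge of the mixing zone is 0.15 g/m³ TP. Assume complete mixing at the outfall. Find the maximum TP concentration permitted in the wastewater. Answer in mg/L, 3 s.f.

1.99 mg/L

14.0 µg/L = 0.014 mg/L.
Mass balance: 0.15·2.47 = 0.17·Cₑ + 2.3·0.014.
Cₑ = (0.3705 − 0.0322) / 0.17 = 1.99 mg/L.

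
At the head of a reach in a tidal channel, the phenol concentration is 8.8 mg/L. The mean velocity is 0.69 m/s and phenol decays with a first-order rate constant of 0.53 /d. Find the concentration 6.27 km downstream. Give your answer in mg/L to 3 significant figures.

8.32 mg/L

Travel time t = 6.27 km / 0.69 m/s = 6270/0.69 = 9087 s = 0.1052 d.
First-order decay: C = 8.8·exp(−0.53·0.1052) = 8.8·0.9458 = 8.323 mg/L.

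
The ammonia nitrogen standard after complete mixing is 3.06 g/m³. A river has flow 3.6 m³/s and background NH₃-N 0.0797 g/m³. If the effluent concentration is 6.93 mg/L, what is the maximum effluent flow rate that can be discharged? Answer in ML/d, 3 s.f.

240 ML/d

Mass balance at complete mixing: C_std·(Q_w + Q_r) = Q_w·C_e + Q_r·C_b.
Rearranging, Q_w = Q_r·(C_std − C_b)/(C_e − C_std) = 3.6·(3.06 − 0.0797) / (6.93 − 3.06) = 2.772 m³/s.
= 239.5 ML/d.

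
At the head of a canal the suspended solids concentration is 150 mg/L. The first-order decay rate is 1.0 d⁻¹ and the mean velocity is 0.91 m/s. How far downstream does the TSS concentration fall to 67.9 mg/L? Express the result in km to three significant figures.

From C = C₀·e^(−kt), t = ln(C₀/C)/k = ln(150/67.9)/1.0 = 0.7926/1.0 = 0.7926 d.
Distance = v·t = 0.91 m/s × 6.848e+04 s = 6.232e+04 m = 62.32 km.

62.3 km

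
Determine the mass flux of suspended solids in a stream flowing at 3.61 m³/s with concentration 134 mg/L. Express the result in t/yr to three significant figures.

Mass flux = Q·C = 3.61 m³/s × 134 g/m³ = 483.7 g/s.
= 483.7 g/s × 31.56 = 1.527e+04 t/yr.

15300 t/yr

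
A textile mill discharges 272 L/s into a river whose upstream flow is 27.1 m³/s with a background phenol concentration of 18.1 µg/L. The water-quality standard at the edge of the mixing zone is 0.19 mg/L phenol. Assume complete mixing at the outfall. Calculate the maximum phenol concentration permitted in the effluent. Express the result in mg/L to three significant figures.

272 L/s = 0.272 m³/s.
18.1 µg/L = 0.0181 mg/L.
Mass balance: 0.19·27.37 = 0.272·Cₑ + 27.1·0.0181.
Cₑ = (5.201 − 0.4905) / 0.272 = 17.32 mg/L.

17.3 mg/L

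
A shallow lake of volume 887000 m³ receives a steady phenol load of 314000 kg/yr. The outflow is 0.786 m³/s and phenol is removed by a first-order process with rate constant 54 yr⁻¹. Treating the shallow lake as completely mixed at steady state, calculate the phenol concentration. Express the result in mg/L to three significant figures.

4.32 mg/L

Outflow Q = 0.786 m³/s × 3.156e+07 s/yr = 2.48e+07 m³/yr.
Steady-state CSTR mass balance: W = Q·C + k·V·C, so C = W/(Q + kV).
Q + kV = 2.48e+07 + 54·887000 = 7.27e+07 m³/yr.
C = 314000/7.27e+07 = 0.004319 kg/m³ = 4.319 mg/L.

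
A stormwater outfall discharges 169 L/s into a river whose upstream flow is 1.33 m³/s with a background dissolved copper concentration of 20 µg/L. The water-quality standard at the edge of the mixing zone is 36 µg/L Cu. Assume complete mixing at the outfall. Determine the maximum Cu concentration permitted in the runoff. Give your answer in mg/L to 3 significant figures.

169 L/s = 0.169 m³/s.
20 µg/L = 0.02 mg/L.
36 µg/L = 0.036 mg/L.
Mass balance: 0.036·1.499 = 0.169·Cₑ + 1.33·0.02.
Cₑ = (0.05396 − 0.0266) / 0.169 = 0.1619 mg/L.

0.162 mg/L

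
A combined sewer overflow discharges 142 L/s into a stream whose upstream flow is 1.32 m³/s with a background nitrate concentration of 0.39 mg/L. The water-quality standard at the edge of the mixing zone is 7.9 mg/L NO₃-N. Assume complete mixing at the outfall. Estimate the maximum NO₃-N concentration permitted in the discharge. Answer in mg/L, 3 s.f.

77.7 mg/L

142 L/s = 0.142 m³/s.
Mass balance: 7.9·1.462 = 0.142·Cₑ + 1.32·0.39.
Cₑ = (11.55 − 0.5148) / 0.142 = 77.71 mg/L.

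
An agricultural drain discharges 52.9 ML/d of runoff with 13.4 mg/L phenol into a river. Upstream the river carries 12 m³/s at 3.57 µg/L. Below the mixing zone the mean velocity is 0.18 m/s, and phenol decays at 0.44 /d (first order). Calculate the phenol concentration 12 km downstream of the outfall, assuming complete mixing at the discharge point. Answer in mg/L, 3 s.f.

52.9 ML/d = 0.6123 m³/s.
3.57 µg/L = 0.00357 mg/L.
After complete mixing, C₀ = (0.6123·13.4 + 12·0.00357) / 12.61 = 0.6539 mg/L.
Travel time t = 1.2e+04 m / 0.18 m/s = 6.667e+04 s = 0.7716 d.
C = 0.6539·exp(−0.44·0.7716) = 0.6539·0.7121 = 0.4657 mg/L.

0.466 mg/L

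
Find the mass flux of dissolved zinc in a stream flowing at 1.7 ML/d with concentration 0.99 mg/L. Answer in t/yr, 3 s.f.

0.615 t/yr

1.7 ML/d = 0.01968 m³/s.
Mass flux = Q·C = 0.01968 m³/s × 0.99 g/m³ = 0.01948 g/s.
= 0.01948 g/s × 31.56 = 0.6147 t/yr.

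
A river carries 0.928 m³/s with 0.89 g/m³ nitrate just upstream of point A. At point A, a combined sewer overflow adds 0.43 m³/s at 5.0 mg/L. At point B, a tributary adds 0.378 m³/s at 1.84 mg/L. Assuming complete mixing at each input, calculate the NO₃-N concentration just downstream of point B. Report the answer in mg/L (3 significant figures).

2.11 mg/L

After input A: C = (0.928·0.89 + 0.43·5) / 1.358 = 2.191 mg/L.
After input B: C = (1.358·2.191 + 0.378·1.84) / 1.736 = 2.115 mg/L.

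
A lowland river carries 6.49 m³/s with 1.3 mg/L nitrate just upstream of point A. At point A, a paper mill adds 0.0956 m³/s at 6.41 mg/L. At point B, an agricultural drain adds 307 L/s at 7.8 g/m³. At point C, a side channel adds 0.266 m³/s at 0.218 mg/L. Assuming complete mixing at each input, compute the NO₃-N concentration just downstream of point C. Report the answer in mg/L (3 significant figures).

1.61 mg/L

After input A: C = (6.49·1.3 + 0.0956·6.41) / 6.586 = 1.374 mg/L.
307 L/s = 0.307 m³/s.
After input B: C = (6.586·1.374 + 0.307·7.8) / 6.893 = 1.66 mg/L.
After input C: C = (6.893·1.66 + 0.266·0.218) / 7.159 = 1.607 mg/L.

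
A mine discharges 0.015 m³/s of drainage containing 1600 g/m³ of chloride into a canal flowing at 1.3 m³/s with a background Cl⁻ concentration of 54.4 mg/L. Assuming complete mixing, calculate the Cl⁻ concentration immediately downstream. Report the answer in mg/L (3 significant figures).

By mass balance at complete mixing, C = (0.015·1600 + 1.3·54.4) / (0.015 + 1.3) = 94.72/1.315 = 72.03 mg/L.

72.0 mg/L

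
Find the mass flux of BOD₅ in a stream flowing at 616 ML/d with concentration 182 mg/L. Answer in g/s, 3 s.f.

1300 g/s

616 ML/d = 7.13 m³/s.
Mass flux = Q·C = 7.13 m³/s × 182 g/m³ = 1298 g/s.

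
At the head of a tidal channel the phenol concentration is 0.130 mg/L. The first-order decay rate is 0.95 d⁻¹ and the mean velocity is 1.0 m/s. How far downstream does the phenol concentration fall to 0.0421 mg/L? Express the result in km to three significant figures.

From C = C₀·e^(−kt), t = ln(C₀/C)/k = ln(0.130/0.0421)/0.95 = 1.127/0.95 = 1.187 d.
Distance = v·t = 1.0 m/s × 1.025e+05 s = 1.025e+05 m = 102.5 km.

103 km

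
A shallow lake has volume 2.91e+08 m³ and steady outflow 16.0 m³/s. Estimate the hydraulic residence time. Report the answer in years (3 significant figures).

Q = 16.0 m³/s × 3.156e+07 s/yr = 5.049e+08 m³/yr.
Hydraulic residence time τ = V/Q = 2.91e+08/5.049e+08 = 0.5763 yr.

0.576 yr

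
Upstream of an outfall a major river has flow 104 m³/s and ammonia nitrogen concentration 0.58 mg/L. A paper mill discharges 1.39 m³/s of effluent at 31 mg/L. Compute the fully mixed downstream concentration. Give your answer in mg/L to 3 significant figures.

By mass balance at complete mixing, C = (1.39·31 + 104·0.58) / (1.39 + 104) = 103.4/105.4 = 0.9812 mg/L.

0.981 mg/L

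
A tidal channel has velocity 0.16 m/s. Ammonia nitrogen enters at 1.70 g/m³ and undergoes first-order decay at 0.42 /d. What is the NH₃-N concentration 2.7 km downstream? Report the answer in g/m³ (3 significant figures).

Travel time t = 2.7 km / 0.16 m/s = 2700/0.16 = 1.688e+04 s = 0.1953 d.
First-order decay: C = 1.70·exp(−0.42·0.1953) = 1.70·0.9212 = 1.566 g/m³.

1.57 g/m³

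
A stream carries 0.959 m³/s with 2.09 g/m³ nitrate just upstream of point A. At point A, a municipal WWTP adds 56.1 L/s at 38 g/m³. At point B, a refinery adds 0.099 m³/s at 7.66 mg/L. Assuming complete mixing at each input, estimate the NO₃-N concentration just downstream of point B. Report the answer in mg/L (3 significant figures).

4.39 mg/L

56.1 L/s = 0.0561 m³/s.
After input A: C = (0.959·2.09 + 0.0561·38) / 1.015 = 4.075 mg/L.
After input B: C = (1.015·4.075 + 0.099·7.66) / 1.114 = 4.393 mg/L.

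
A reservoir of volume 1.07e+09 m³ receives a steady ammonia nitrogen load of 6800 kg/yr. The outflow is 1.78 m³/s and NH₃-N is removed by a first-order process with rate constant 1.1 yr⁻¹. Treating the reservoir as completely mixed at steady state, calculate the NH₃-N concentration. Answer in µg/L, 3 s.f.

5.51 µg/L

Outflow Q = 1.78 m³/s × 3.156e+07 s/yr = 5.617e+07 m³/yr.
Steady-state CSTR mass balance: W = Q·C + k·V·C, so C = W/(Q + kV).
Q + kV = 5.617e+07 + 1.1·1.07e+09 = 1.233e+09 m³/yr.
C = 6800/1.233e+09 = 5.514e-06 kg/m³ = 0.005514 mg/L = 5.514 µg/L.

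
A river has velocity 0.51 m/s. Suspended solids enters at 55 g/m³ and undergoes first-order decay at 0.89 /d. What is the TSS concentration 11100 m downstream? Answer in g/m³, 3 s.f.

Travel time t = 11100 m / 0.51 m/s = 1.11e+04/0.51 = 2.176e+04 s = 0.2519 d.
First-order decay: C = 55·exp(−0.89·0.2519) = 55·0.7992 = 43.95 g/m³.

44.0 g/m³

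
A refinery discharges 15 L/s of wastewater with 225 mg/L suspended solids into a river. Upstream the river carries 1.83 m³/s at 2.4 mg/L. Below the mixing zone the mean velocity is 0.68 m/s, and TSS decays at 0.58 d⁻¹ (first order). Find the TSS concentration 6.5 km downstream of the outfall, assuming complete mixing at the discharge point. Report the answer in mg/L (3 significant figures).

15 L/s = 0.015 m³/s.
After complete mixing, C₀ = (0.015·225 + 1.83·2.4) / 1.845 = 4.21 mg/L.
Travel time t = 6500 m / 0.68 m/s = 9559 s = 0.1106 d.
C = 4.21·exp(−0.58·0.1106) = 4.21·0.9378 = 3.948 mg/L.

3.95 mg/L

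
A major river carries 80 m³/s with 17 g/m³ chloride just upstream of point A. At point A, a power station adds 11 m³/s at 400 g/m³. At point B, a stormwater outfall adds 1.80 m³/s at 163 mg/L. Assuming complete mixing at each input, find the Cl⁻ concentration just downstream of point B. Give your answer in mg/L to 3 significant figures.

65.2 mg/L

After input A: C = (80·17 + 11·400) / 91 = 63.3 mg/L.
After input B: C = (91·63.3 + 1.8·163) / 92.8 = 65.23 mg/L.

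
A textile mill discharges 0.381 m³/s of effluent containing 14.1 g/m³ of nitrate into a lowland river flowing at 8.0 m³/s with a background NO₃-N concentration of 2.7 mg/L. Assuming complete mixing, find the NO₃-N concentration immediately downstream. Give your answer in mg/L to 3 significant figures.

Flow-weighted mixing gives C = (0.381·14.1 + 8·2.7) / (0.381 + 8) = 26.97/8.381 = 3.218 mg/L.

3.22 mg/L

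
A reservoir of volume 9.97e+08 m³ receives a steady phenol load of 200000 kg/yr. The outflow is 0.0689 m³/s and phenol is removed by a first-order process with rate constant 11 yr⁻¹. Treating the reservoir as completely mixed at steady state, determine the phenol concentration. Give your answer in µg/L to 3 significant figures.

Outflow Q = 0.0689 m³/s × 3.156e+07 s/yr = 2.174e+06 m³/yr.
Steady-state CSTR mass balance: W = Q·C + k·V·C, so C = W/(Q + kV).
Q + kV = 2.174e+06 + 11·9.97e+08 = 1.097e+10 m³/yr.
C = 200000/1.097e+10 = 1.823e-05 kg/m³ = 0.01823 mg/L = 18.23 µg/L.

18.2 µg/L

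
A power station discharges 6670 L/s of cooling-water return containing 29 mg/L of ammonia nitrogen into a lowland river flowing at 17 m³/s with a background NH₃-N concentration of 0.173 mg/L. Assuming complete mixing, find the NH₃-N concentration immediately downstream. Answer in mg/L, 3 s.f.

6670 L/s = 6.67 m³/s.
By mass balance at complete mixing, C = (6.67·29 + 17·0.173) / (6.67 + 17) = 196.4/23.67 = 8.296 mg/L.

8.30 mg/L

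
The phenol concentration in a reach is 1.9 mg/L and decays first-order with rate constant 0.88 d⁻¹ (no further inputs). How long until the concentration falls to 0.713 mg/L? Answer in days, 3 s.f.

1.11 d

t = ln(C₀/C)/k = ln(1.9/0.713)/0.88 = 0.9801/0.88 = 1.114 d.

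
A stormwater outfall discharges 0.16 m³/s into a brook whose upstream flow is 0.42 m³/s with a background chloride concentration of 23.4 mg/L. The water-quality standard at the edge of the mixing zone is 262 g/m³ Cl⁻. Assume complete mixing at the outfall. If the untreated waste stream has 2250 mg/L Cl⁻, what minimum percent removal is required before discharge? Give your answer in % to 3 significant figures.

Mass balance: 262·0.58 = 0.16·Cₑ + 0.42·23.4.
Cₑ = (152 − 9.828) / 0.16 = 888.3 mg/L.
Required removal = 1 − 888.3/2250 = 60.52 %.

60.5 %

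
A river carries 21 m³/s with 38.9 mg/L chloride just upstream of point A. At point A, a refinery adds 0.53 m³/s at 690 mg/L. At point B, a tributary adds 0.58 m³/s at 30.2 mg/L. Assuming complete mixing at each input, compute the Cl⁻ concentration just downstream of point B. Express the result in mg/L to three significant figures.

After input A: C = (21·38.9 + 0.53·690) / 21.53 = 54.93 mg/L.
After input B: C = (21.53·54.93 + 0.58·30.2) / 22.11 = 54.28 mg/L.

54.3 mg/L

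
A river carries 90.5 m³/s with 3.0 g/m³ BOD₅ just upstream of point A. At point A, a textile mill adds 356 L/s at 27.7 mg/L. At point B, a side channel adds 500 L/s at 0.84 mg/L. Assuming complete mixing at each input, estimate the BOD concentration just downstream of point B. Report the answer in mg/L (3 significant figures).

3.08 mg/L

356 L/s = 0.356 m³/s.
After input A: C = (90.5·3 + 0.356·27.7) / 90.86 = 3.097 mg/L.
500 L/s = 0.5 m³/s.
After input B: C = (90.86·3.097 + 0.5·0.84) / 91.36 = 3.084 mg/L.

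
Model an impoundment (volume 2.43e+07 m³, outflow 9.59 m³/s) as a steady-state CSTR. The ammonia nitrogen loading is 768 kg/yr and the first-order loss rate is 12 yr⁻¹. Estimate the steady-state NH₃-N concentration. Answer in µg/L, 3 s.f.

1.29 µg/L

Outflow Q = 9.59 m³/s × 3.156e+07 s/yr = 3.026e+08 m³/yr.
Steady-state CSTR mass balance: W = Q·C + k·V·C, so C = W/(Q + kV).
Q + kV = 3.026e+08 + 12·2.43e+07 = 5.942e+08 m³/yr.
C = 768/5.942e+08 = 1.292e-06 kg/m³ = 0.001292 mg/L = 1.292 µg/L.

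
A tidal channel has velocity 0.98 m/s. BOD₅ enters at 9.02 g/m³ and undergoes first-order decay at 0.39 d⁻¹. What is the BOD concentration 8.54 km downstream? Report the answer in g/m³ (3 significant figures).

Travel time t = 8.54 km / 0.98 m/s = 8540/0.98 = 8714 s = 0.1009 d.
First-order decay: C = 9.02·exp(−0.39·0.1009) = 9.02·0.9614 = 8.672 g/m³.

8.67 g/m³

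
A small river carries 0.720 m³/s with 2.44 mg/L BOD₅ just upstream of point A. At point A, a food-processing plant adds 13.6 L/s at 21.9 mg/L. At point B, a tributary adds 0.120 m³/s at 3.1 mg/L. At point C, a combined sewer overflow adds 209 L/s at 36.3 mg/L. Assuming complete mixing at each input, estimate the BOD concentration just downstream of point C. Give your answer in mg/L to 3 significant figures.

9.42 mg/L

13.6 L/s = 0.0136 m³/s.
After input A: C = (0.72·2.44 + 0.0136·21.9) / 0.7336 = 2.801 mg/L.
After input B: C = (0.7336·2.801 + 0.12·3.1) / 0.8536 = 2.843 mg/L.
209 L/s = 0.209 m³/s.
After input C: C = (0.8536·2.843 + 0.209·36.3) / 1.063 = 9.423 mg/L.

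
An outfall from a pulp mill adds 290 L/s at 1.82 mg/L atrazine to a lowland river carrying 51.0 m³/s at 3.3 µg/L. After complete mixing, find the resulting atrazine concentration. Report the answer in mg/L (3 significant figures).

290 L/s = 0.29 m³/s.
3.3 µg/L = 0.0033 mg/L.
Flow-weighted mixing gives C = (0.29·1.82 + 51·0.0033) / (0.29 + 51) = 0.6961/51.29 = 0.01357 mg/L.

0.0136 mg/L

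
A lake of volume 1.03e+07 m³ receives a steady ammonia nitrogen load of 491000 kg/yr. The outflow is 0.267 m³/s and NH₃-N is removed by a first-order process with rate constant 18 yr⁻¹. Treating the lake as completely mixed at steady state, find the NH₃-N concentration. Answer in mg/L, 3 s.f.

2.53 mg/L

Outflow Q = 0.267 m³/s × 3.156e+07 s/yr = 8.426e+06 m³/yr.
Steady-state CSTR mass balance: W = Q·C + k·V·C, so C = W/(Q + kV).
Q + kV = 8.426e+06 + 18·1.03e+07 = 1.938e+08 m³/yr.
C = 491000/1.938e+08 = 0.002533 kg/m³ = 2.533 mg/L.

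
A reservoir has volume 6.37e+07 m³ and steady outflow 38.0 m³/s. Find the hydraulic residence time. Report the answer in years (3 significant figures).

Q = 38.0 m³/s × 3.156e+07 s/yr = 1.199e+09 m³/yr.
Hydraulic residence time τ = V/Q = 6.37e+07/1.199e+09 = 0.05312 yr.

0.0531 yr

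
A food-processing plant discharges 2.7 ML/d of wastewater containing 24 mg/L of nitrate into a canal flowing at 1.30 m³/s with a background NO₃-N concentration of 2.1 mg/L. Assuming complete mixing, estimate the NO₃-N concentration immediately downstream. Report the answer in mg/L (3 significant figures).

2.7 ML/d = 0.03125 m³/s.
Flow-weighted mixing gives C = (0.03125·24 + 1.3·2.1) / (0.03125 + 1.3) = 3.48/1.331 = 2.614 mg/L.

2.61 mg/L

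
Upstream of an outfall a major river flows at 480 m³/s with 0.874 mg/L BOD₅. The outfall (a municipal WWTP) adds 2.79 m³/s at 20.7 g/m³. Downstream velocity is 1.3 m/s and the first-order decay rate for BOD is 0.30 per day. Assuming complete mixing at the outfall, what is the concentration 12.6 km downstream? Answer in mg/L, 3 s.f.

0.956 mg/L

After complete mixing, C₀ = (2.79·20.7 + 480·0.874) / 482.8 = 0.9886 mg/L.
Travel time t = 1.26e+04 m / 1.3 m/s = 9692 s = 0.1122 d.
C = 0.9886·exp(−0.30·0.1122) = 0.9886·0.9669 = 0.9559 mg/L.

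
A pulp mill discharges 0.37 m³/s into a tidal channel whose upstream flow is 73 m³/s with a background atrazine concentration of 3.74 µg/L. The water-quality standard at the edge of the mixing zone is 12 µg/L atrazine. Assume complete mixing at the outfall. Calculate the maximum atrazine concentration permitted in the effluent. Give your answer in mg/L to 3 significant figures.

1.64 mg/L

3.74 µg/L = 0.00374 mg/L.
12 µg/L = 0.012 mg/L.
Mass balance: 0.012·73.37 = 0.37·Cₑ + 73·0.00374.
Cₑ = (0.8804 − 0.273) / 0.37 = 1.642 mg/L.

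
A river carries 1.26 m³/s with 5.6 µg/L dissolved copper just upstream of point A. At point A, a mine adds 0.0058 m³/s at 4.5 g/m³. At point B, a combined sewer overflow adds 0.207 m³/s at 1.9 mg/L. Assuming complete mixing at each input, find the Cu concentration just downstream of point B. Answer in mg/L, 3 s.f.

5.6 µg/L = 0.0056 mg/L.
After input A: C = (1.26·0.0056 + 0.0058·4.5) / 1.266 = 0.02619 mg/L.
After input B: C = (1.266·0.02619 + 0.207·1.9) / 1.473 = 0.2896 mg/L.

0.290 mg/L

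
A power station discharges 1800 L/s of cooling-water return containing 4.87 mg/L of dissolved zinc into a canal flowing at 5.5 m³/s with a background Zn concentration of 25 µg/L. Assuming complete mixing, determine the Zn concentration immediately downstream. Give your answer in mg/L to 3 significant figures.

1800 L/s = 1.8 m³/s.
25 µg/L = 0.025 mg/L.
Conservation of mass across the mixing zone: C = (1.8·4.87 + 5.5·0.025) / (1.8 + 5.5) = 8.903/7.3 = 1.22 mg/L.

1.22 mg/L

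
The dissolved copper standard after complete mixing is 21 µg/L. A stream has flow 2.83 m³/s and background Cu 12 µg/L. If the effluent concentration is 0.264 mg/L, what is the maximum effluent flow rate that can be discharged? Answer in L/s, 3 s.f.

12 µg/L = 0.012 mg/L.
21 µg/L = 0.021 mg/L.
Mass balance at complete mixing: C_std·(Q_w + Q_r) = Q_w·C_e + Q_r·C_b.
Rearranging, Q_w = Q_r·(C_std − C_b)/(C_e − C_std) = 2.83·(0.021 − 0.012) / (0.264 − 0.021) = 0.1048 m³/s.
= 104.8 L/s.

105 L/s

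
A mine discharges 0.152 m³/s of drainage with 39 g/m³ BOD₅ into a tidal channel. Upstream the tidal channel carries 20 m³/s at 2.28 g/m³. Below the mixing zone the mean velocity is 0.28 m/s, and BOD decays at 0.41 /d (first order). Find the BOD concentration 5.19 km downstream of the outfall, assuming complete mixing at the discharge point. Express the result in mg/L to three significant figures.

After complete mixing, C₀ = (0.152·39 + 20·2.28) / 20.15 = 2.557 mg/L.
Travel time t = 5190 m / 0.28 m/s = 1.854e+04 s = 0.2145 d.
C = 2.557·exp(−0.41·0.2145) = 2.557·0.9158 = 2.342 mg/L.

2.34 mg/L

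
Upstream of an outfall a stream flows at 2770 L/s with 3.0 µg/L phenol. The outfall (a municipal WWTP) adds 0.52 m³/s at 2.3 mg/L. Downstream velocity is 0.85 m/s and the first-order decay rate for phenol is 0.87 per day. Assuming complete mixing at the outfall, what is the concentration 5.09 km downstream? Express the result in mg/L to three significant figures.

2770 L/s = 2.77 m³/s.
3.0 µg/L = 0.003 mg/L.
After complete mixing, C₀ = (0.52·2.3 + 2.77·0.003) / 3.29 = 0.3661 mg/L.
Travel time t = 5090 m / 0.85 m/s = 5988 s = 0.06931 d.
C = 0.3661·exp(−0.87·0.06931) = 0.3661·0.9415 = 0.3446 mg/L.

0.345 mg/L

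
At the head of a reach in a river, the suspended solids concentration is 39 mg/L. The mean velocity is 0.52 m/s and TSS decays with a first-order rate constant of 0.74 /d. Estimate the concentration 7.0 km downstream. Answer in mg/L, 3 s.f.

Travel time t = 7.0 km / 0.52 m/s = 7000/0.52 = 1.346e+04 s = 0.1558 d.
First-order decay: C = 39·exp(−0.74·0.1558) = 39·0.8911 = 34.75 mg/L.

34.8 mg/L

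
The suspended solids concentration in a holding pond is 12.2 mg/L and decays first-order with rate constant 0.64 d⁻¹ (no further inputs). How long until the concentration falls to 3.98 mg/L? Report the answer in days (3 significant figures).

t = ln(C₀/C)/k = ln(12.2/3.98)/0.64 = 1.12/0.64 = 1.75 d.

1.75 d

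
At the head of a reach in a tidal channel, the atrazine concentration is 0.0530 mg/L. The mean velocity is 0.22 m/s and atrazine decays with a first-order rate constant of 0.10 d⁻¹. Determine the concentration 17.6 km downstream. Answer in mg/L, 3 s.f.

Travel time t = 17.6 km / 0.22 m/s = 1.76e+04/0.22 = 8e+04 s = 0.9259 d.
First-order decay: C = 0.0530·exp(−0.10·0.9259) = 0.0530·0.9116 = 0.04831 mg/L.

0.0483 mg/L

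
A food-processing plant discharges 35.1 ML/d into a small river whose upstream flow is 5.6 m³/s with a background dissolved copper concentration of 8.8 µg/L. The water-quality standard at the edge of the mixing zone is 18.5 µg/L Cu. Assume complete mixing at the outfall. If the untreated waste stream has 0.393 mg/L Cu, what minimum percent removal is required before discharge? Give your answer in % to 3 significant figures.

35.1 ML/d = 0.4062 m³/s.
8.8 µg/L = 0.0088 mg/L.
18.5 µg/L = 0.0185 mg/L.
Mass balance: 0.0185·6.006 = 0.4062·Cₑ + 5.6·0.0088.
Cₑ = (0.1111 − 0.04928) / 0.4062 = 0.1522 mg/L.
Required removal = 1 − 0.1522/0.393 = 61.27 %.

61.3 %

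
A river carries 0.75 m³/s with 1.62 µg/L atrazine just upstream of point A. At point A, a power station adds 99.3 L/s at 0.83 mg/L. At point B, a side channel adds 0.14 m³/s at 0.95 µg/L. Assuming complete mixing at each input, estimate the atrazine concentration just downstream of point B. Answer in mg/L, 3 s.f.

0.0847 mg/L

1.62 µg/L = 0.00162 mg/L.
99.3 L/s = 0.0993 m³/s.
After input A: C = (0.75·0.00162 + 0.0993·0.83) / 0.8493 = 0.09847 mg/L.
0.95 µg/L = 0.00095 mg/L.
After input B: C = (0.8493·0.09847 + 0.14·0.00095) / 0.9893 = 0.08467 mg/L.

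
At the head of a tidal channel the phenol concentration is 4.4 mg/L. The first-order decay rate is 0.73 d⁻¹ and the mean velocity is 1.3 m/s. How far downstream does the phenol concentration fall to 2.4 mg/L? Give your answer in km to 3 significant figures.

From C = C₀·e^(−kt), t = ln(C₀/C)/k = ln(4.4/2.4)/0.73 = 0.6061/0.73 = 0.8303 d.
Distance = v·t = 1.3 m/s × 7.174e+04 s = 9.326e+04 m = 93.26 km.

93.3 km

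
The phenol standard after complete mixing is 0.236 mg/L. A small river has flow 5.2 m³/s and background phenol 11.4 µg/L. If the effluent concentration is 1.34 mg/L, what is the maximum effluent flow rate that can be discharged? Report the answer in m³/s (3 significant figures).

1.06 m³/s

11.4 µg/L = 0.0114 mg/L.
Mass balance at complete mixing: C_std·(Q_w + Q_r) = Q_w·C_e + Q_r·C_b.
Rearranging, Q_w = Q_r·(C_std − C_b)/(C_e − C_std) = 5.2·(0.236 − 0.0114) / (1.34 − 0.236) = 1.058 m³/s.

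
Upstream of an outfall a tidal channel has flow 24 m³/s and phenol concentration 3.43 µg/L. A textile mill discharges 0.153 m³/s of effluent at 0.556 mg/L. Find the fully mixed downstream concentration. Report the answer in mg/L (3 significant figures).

3.43 µg/L = 0.00343 mg/L.
Conservation of mass across the mixing zone: C = (0.153·0.556 + 24·0.00343) / (0.153 + 24) = 0.1674/24.15 = 0.00693 mg/L.

0.00693 mg/L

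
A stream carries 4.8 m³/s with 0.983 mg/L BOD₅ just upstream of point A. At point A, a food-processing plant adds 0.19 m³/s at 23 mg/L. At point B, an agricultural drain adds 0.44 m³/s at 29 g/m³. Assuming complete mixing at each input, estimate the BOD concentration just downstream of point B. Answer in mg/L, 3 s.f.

4.02 mg/L

After input A: C = (4.8·0.983 + 0.19·23) / 4.99 = 1.821 mg/L.
After input B: C = (4.99·1.821 + 0.44·29) / 5.43 = 4.024 mg/L.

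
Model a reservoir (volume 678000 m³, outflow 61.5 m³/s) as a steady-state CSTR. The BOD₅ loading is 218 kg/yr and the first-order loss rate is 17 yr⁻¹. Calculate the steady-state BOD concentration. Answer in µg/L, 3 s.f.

Outflow Q = 61.5 m³/s × 3.156e+07 s/yr = 1.941e+09 m³/yr.
Steady-state CSTR mass balance: W = Q·C + k·V·C, so C = W/(Q + kV).
Q + kV = 1.941e+09 + 17·678000 = 1.952e+09 m³/yr.
C = 218/1.952e+09 = 1.117e-07 kg/m³ = 0.0001117 mg/L = 0.1117 µg/L.

0.112 µg/L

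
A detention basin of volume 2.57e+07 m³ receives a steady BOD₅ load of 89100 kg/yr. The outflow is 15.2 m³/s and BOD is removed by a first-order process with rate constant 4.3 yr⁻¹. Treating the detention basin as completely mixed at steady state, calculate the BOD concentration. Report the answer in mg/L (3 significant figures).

0.151 mg/L

Outflow Q = 15.2 m³/s × 3.156e+07 s/yr = 4.797e+08 m³/yr.
Steady-state CSTR mass balance: W = Q·C + k·V·C, so C = W/(Q + kV).
Q + kV = 4.797e+08 + 4.3·2.57e+07 = 5.902e+08 m³/yr.
C = 89100/5.902e+08 = 0.000151 kg/m³ = 0.151 mg/L.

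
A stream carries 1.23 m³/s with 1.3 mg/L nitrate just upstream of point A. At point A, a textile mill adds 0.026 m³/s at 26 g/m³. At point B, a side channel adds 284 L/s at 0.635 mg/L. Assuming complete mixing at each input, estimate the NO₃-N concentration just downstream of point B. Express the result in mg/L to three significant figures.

1.59 mg/L

After input A: C = (1.23·1.3 + 0.026·26) / 1.256 = 1.811 mg/L.
284 L/s = 0.284 m³/s.
After input B: C = (1.256·1.811 + 0.284·0.635) / 1.54 = 1.594 mg/L.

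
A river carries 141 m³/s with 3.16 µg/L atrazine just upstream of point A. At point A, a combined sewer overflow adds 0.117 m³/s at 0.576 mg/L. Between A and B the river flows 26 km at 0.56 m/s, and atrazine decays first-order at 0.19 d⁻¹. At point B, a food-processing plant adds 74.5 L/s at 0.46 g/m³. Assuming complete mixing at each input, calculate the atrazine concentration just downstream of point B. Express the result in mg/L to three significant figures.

0.00352 mg/L

3.16 µg/L = 0.00316 mg/L.
After input A: C = (141·0.00316 + 0.117·0.576) / 141.1 = 0.003635 mg/L.
Over the 26 km reach to input B (t = 4.643e+04 s = 0.5374 d), decay gives C = 0.003635·exp(−0.19·0.5374) = 0.003282 mg/L.
74.5 L/s = 0.0745 m³/s.
After input B: C = (141.1·0.003282 + 0.0745·0.46) / 141.2 = 0.003523 mg/L.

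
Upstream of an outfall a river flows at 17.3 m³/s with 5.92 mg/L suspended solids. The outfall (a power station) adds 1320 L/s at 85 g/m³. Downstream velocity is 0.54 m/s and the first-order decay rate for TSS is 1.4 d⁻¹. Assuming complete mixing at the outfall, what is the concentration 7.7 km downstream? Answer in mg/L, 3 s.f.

9.15 mg/L

1320 L/s = 1.32 m³/s.
After complete mixing, C₀ = (1.32·85 + 17.3·5.92) / 18.62 = 11.53 mg/L.
Travel time t = 7700 m / 0.54 m/s = 1.426e+04 s = 0.165 d.
C = 11.53·exp(−1.4·0.165) = 11.53·0.7937 = 9.148 mg/L.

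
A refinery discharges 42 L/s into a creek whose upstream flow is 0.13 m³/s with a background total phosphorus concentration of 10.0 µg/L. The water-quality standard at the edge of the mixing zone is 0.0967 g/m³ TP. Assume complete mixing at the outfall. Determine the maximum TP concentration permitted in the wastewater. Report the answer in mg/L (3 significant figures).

42 L/s = 0.042 m³/s.
10.0 µg/L = 0.01 mg/L.
Mass balance: 0.0967·0.172 = 0.042·Cₑ + 0.13·0.01.
Cₑ = (0.01663 − 0.0013) / 0.042 = 0.3651 mg/L.

0.365 mg/L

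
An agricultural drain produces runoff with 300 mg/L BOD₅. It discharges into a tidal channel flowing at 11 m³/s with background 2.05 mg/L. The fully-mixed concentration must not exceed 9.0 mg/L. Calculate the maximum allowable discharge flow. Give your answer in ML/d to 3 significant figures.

22.7 ML/d

Mass balance at complete mixing: C_std·(Q_w + Q_r) = Q_w·C_e + Q_r·C_b.
Rearranging, Q_w = Q_r·(C_std − C_b)/(C_e − C_std) = 11·(9 − 2.05) / (300 − 9) = 0.2627 m³/s.
= 22.7 ML/d.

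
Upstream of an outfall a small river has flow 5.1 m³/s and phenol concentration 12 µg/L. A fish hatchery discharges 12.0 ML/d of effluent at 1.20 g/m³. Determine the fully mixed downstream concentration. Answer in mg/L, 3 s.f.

0.0435 mg/L

12.0 ML/d = 0.1389 m³/s.
12 µg/L = 0.012 mg/L.
By mass balance at complete mixing, C = (0.1389·1.2 + 5.1·0.012) / (0.1389 + 5.1) = 0.2279/5.239 = 0.0435 mg/L.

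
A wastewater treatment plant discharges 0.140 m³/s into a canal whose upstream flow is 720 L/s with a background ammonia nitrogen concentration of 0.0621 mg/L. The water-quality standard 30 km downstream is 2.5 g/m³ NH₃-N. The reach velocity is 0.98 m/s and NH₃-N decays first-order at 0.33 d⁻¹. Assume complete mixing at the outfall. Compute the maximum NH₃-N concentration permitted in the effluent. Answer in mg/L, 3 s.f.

720 L/s = 0.72 m³/s.
Travel time to the compliance point: t = 3e+04/0.98 = 3.061e+04 s = 0.3543 d; decay factor exp(−0.33·0.3543) = 0.8897.
So the concentration just after mixing may be at most 2.5/0.8897 = 2.81 mg/L.
Mass balance: 2.81·0.86 = 0.14·Cₑ + 0.72·0.0621.
Cₑ = (2.417 − 0.04471) / 0.14 = 16.94 mg/L.

16.9 mg/L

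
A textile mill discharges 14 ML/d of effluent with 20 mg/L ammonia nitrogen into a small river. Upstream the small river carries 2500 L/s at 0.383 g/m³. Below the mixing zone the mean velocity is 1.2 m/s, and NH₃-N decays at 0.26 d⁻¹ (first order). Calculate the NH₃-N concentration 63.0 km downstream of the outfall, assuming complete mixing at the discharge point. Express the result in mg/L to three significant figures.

14 ML/d = 0.162 m³/s.
2500 L/s = 2.5 m³/s.
After complete mixing, C₀ = (0.162·20 + 2.5·0.383) / 2.662 = 1.577 mg/L.
Travel time t = 6.3e+04 m / 1.2 m/s = 5.25e+04 s = 0.6076 d.
C = 1.577·exp(−0.26·0.6076) = 1.577·0.8539 = 1.347 mg/L.

1.35 mg/L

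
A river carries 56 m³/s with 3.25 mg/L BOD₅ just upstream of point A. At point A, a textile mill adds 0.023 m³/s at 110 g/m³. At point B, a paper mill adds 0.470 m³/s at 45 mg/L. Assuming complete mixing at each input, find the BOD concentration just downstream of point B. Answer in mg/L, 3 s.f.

3.64 mg/L

After input A: C = (56·3.25 + 0.023·110) / 56.02 = 3.294 mg/L.
After input B: C = (56.02·3.294 + 0.47·45) / 56.49 = 3.641 mg/L.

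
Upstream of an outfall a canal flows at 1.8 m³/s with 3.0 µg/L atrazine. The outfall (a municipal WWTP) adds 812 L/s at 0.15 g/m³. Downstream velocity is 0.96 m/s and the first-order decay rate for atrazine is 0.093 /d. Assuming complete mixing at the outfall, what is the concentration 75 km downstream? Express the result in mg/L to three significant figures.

0.0448 mg/L

812 L/s = 0.812 m³/s.
3.0 µg/L = 0.003 mg/L.
After complete mixing, C₀ = (0.812·0.15 + 1.8·0.003) / 2.612 = 0.0487 mg/L.
Travel time t = 7.5e+04 m / 0.96 m/s = 7.812e+04 s = 0.9042 d.
C = 0.0487·exp(−0.093·0.9042) = 0.0487·0.9193 = 0.04477 mg/L.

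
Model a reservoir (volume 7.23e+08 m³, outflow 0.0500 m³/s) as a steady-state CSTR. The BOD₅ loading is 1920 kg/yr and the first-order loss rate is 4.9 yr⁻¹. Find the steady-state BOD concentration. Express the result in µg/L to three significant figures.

Outflow Q = 0.0500 m³/s × 3.156e+07 s/yr = 1.578e+06 m³/yr.
Steady-state CSTR mass balance: W = Q·C + k·V·C, so C = W/(Q + kV).
Q + kV = 1.578e+06 + 4.9·7.23e+08 = 3.544e+09 m³/yr.
C = 1920/3.544e+09 = 5.417e-07 kg/m³ = 0.0005417 mg/L = 0.5417 µg/L.

0.542 µg/L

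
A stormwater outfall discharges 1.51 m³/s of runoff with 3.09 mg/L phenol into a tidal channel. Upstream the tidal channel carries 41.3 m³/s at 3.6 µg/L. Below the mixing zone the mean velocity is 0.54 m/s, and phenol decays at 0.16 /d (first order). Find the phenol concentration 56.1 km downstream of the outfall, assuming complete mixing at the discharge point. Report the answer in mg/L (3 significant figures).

3.6 µg/L = 0.0036 mg/L.
After complete mixing, C₀ = (1.51·3.09 + 41.3·0.0036) / 42.81 = 0.1125 mg/L.
Travel time t = 5.61e+04 m / 0.54 m/s = 1.039e+05 s = 1.202 d.
C = 0.1125·exp(−0.16·1.202) = 0.1125·0.825 = 0.09278 mg/L.

0.0928 mg/L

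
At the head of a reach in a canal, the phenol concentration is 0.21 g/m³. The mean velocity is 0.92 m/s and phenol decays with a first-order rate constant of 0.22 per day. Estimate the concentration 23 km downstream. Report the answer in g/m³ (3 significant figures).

Travel time t = 23 km / 0.92 m/s = 2.3e+04/0.92 = 2.5e+04 s = 0.2894 d.
First-order decay: C = 0.21·exp(−0.22·0.2894) = 0.21·0.9383 = 0.197 g/m³.

0.197 g/m³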